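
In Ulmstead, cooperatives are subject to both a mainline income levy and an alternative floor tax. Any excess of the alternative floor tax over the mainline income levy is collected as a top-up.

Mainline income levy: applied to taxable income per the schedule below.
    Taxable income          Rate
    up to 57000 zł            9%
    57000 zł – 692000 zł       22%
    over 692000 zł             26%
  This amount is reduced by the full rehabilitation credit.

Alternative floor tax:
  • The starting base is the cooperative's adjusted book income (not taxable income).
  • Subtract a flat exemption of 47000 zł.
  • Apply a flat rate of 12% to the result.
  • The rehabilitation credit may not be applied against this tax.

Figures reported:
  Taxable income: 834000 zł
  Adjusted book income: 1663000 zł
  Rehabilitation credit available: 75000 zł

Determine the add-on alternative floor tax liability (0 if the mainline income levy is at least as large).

Mainline income levy:
  57000 zł × 9% = 5130 zł
  635000 zł × 22% = 139700 zł
  142000 zł × 26% = 36920 zł
  → 181750 zł
  Less rehabilitation credit 75000 zł → 106750 zł

Alternative floor tax:
  Base (adjusted book income): 1663000 zł
  Less exemption 47000 zł → base 1616000 zł
  1616000 zł × 12% = 193920 zł

Excess of alternative floor tax over mainline income levy: 193920 zł − 106750 zł = 87170 zł.

87170 zł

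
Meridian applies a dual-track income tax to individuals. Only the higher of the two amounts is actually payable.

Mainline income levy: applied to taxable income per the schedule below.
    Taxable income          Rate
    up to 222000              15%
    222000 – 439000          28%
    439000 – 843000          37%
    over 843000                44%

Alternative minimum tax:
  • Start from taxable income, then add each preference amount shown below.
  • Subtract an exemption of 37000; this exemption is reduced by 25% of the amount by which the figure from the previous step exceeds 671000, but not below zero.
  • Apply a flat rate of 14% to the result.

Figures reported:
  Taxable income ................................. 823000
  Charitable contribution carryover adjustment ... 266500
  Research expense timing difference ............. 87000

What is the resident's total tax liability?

236140

Mainline income levy:
  222000 × 15% = 33300
  217000 × 28% = 60760
  384000 × 37% = 142080
  → 236140

Alternative minimum tax:
  Adjusted income: 823000 + 266500 + 87000 = 1176500
  Exemption: 25% × (1176500 − 671000) = 126375 ≥ 37000, so the exemption is fully phased out
  Base: 1176500 − 0 = 1176500
  1176500 × 14% = 164710

236140 > 164710, so the mainline income levy governs.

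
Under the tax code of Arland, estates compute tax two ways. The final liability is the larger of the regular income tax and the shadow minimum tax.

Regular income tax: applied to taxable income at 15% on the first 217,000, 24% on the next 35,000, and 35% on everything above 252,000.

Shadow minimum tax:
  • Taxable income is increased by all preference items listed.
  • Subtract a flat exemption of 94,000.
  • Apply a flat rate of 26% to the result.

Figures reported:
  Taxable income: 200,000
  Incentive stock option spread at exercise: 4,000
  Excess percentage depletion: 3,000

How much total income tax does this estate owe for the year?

30,000

Shadow minimum tax:
  Adjusted income: 200,000 + 4,000 + 3,000 = 207,000
  Less exemption 94,000 → base 113,000
  113,000 × 26% = 29,380

Regular income tax:
  200,000 × 15% = 30,000

30,000 > 29,380, so the regular income tax governs.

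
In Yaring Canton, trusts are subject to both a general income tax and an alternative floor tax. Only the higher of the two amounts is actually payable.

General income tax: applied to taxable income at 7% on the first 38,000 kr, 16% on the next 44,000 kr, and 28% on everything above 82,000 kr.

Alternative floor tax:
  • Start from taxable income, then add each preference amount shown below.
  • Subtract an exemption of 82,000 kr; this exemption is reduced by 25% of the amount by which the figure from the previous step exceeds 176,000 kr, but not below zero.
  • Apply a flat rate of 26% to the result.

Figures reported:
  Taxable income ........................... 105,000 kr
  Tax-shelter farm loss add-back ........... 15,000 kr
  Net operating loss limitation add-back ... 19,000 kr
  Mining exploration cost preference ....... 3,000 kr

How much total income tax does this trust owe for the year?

16,140 kr

Alternative floor tax:
  Adjusted income: 105,000 kr + 15,000 kr + 19,000 kr + 3,000 kr = 142,000 kr
  Exemption: 142,000 kr ≤ 176,000 kr, so full 82,000 kr applies
  Base: 142,000 kr − 82,000 kr = 60,000 kr
  60,000 kr × 26% = 15,600 kr

General income tax:
  38,000 kr × 7% = 2,660 kr
  44,000 kr × 16% = 7,040 kr
  23,000 kr × 28% = 6,440 kr
  → 16,140 kr

16,140 kr > 15,600 kr, so the general income tax governs.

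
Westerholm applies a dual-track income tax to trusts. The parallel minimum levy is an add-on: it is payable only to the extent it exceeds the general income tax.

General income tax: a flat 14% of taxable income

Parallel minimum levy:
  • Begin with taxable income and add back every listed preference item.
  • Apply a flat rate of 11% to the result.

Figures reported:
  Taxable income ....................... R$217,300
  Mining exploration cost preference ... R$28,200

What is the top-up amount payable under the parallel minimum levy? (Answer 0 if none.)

Parallel minimum levy:
  Adjusted income: R$217,300 + R$28,200 = R$245,500
  R$245,500 × 11% = R$27,005

General income tax:
  R$217,300 × 14% = R$30,422

R$27,005 ≤ R$30,422, so no add-on is due.

R$0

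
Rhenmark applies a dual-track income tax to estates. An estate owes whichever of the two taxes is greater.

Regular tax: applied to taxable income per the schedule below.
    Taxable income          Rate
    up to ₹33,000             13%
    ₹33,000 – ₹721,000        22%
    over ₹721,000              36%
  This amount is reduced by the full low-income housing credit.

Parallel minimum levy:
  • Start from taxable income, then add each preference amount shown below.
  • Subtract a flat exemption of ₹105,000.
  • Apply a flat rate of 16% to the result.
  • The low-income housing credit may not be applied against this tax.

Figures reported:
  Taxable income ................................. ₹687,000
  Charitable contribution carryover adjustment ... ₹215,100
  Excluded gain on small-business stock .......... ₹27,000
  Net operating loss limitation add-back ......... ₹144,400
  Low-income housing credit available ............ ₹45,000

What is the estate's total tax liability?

₹154,960

Regular tax:
  ₹33,000 × 13% = ₹4,290
  ₹654,000 × 22% = ₹143,880
  → ₹148,170
  Less low-income housing credit ₹45,000 → ₹103,170

Parallel minimum levy:
  Adjusted income: ₹687,000 + ₹215,100 + ₹27,000 + ₹144,400 = ₹1,073,500
  Less exemption ₹105,000 → base ₹968,500
  ₹968,500 × 16% = ₹154,960

₹154,960 > ₹103,170, so the parallel minimum levy is the binding amount.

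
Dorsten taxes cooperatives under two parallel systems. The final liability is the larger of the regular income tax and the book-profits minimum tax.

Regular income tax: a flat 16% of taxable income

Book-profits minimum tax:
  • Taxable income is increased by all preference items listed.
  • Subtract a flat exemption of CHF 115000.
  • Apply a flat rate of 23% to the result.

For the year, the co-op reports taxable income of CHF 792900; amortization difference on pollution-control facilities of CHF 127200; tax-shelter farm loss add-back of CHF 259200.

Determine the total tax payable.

CHF 244789

Regular income tax:
  CHF 792900 × 16% = CHF 126864

Book-profits minimum tax:
  Adjusted income: CHF 792900 + CHF 127200 + CHF 259200 = CHF 1179300
  Less exemption CHF 115000 → base CHF 1064300
  CHF 1064300 × 23% = CHF 244789

CHF 244789 > CHF 126864, so the book-profits minimum tax is the binding amount.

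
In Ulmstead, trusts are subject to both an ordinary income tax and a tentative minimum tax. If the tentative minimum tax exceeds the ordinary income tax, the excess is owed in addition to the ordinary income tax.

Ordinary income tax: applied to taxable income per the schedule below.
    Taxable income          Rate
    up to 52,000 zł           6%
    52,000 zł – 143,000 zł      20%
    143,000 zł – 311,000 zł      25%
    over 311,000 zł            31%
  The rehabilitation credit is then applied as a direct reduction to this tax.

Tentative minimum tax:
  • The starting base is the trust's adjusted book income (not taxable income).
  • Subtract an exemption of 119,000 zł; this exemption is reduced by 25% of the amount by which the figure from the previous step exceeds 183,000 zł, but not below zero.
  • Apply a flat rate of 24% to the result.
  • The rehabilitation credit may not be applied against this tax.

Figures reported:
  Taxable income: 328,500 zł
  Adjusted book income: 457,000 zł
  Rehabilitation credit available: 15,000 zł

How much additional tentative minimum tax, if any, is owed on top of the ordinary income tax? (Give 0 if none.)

43,815 zł

Tentative minimum tax:
  Base (adjusted book income): 457,000 zł
  Exemption: 119,000 zł − 25% × (457,000 zł − 183,000 zł) = 119,000 zł − 68,500 zł = 50,500 zł
  Base: 457,000 zł − 50,500 zł = 406,500 zł
  406,500 zł × 24% = 97,560 zł

Ordinary income tax:
  52,000 zł × 6% = 3,120 zł
  91,000 zł × 20% = 18,200 zł
  168,000 zł × 25% = 42,000 zł
  17,500 zł × 31% = 5,425 zł
  → 68,745 zł
  Less rehabilitation credit 15,000 zł → 53,745 zł

Excess of tentative minimum tax over ordinary income tax: 97,560 zł − 53,745 zł = 43,815 zł.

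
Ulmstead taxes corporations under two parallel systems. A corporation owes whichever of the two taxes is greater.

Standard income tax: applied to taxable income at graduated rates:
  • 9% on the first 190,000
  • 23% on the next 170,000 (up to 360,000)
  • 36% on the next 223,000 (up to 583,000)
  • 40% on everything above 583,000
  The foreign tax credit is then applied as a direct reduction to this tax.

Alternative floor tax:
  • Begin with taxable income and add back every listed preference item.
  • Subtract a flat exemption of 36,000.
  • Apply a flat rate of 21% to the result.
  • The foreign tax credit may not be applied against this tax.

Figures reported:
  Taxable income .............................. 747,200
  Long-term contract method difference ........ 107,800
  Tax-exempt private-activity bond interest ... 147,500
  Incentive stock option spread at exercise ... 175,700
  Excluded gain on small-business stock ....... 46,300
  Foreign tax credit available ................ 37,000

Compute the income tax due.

Standard income tax:
  190,000 × 9% = 17,100
  170,000 × 23% = 39,100
  223,000 × 36% = 80,280
  164,200 × 40% = 65,680
  → 202,160
  Less foreign tax credit 37,000 → 165,160

Alternative floor tax:
  Adjusted income: 747,200 + 107,800 + 147,500 + 175,700 + 46,300 = 1,224,500
  Less exemption 36,000 → base 1,188,500
  1,188,500 × 21% = 249,585

249,585 > 165,160, so the alternative floor tax is the binding amount.

249,585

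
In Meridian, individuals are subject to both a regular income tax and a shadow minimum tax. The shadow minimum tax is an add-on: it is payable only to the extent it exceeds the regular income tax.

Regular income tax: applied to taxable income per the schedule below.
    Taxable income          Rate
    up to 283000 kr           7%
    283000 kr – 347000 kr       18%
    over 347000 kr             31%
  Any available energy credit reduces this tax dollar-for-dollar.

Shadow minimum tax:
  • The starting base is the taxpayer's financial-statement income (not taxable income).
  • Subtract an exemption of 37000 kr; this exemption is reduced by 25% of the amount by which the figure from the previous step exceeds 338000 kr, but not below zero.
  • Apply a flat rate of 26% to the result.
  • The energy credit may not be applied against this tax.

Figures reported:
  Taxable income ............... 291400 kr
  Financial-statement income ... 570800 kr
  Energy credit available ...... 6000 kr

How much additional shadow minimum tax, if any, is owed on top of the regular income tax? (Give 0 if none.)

Shadow minimum tax:
  Base (financial-statement income): 570800 kr
  Exemption: 25% × (570800 kr − 338000 kr) = 58200 kr ≥ 37000 kr, so the exemption is fully phased out
  Base: 570800 kr − 0 kr = 570800 kr
  570800 kr × 26% = 148408 kr

Regular income tax:
  283000 kr × 7% = 19810 kr
  8400 kr × 18% = 1512 kr
  → 21322 kr
  Less energy credit 6000 kr → 15322 kr

Excess of shadow minimum tax over regular income tax: 148408 kr − 15322 kr = 133086 kr.

133086 kr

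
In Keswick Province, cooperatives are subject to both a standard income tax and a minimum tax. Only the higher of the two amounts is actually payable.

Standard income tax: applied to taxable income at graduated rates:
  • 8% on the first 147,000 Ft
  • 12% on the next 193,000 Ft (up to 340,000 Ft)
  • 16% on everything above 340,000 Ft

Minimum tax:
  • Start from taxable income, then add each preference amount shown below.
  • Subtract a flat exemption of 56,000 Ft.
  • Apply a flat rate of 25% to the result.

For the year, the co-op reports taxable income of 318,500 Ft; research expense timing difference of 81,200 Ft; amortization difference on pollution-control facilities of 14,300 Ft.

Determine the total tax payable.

89,500 Ft

Standard income tax:
  147,000 Ft × 8% = 11,760 Ft
  171,500 Ft × 12% = 20,580 Ft
  → 32,340 Ft

Minimum tax:
  Adjusted income: 318,500 Ft + 81,200 Ft + 14,300 Ft = 414,000 Ft
  Less exemption 56,000 Ft → base 358,000 Ft
  358,000 Ft × 25% = 89,500 Ft

89,500 Ft > 32,340 Ft, so the minimum tax is the binding amount.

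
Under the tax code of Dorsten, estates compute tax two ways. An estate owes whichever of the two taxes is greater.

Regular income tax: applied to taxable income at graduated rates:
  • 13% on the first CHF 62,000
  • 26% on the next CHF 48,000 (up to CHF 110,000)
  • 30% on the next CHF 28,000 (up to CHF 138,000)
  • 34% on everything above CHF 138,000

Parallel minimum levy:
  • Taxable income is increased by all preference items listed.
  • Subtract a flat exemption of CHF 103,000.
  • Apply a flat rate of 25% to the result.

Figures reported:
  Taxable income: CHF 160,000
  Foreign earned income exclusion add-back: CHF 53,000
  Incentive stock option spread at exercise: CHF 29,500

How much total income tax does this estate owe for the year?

CHF 36,420

Parallel minimum levy:
  Adjusted income: CHF 160,000 + CHF 53,000 + CHF 29,500 = CHF 242,500
  Less exemption CHF 103,000 → base CHF 139,500
  CHF 139,500 × 25% = CHF 34,875

Regular income tax:
  CHF 62,000 × 13% = CHF 8,060
  CHF 48,000 × 26% = CHF 12,480
  CHF 28,000 × 30% = CHF 8,400
  CHF 22,000 × 34% = CHF 7,480
  → CHF 36,420

CHF 36,420 > CHF 34,875, so the regular income tax governs.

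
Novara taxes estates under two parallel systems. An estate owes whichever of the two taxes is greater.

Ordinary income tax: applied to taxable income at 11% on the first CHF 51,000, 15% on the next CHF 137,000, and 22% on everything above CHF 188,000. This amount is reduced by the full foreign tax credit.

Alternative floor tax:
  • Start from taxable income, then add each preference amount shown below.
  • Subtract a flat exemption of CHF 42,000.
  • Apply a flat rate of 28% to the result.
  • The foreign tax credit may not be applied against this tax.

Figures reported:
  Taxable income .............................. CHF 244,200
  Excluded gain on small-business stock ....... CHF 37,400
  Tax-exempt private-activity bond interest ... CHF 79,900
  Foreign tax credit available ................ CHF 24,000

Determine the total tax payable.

CHF 89,460

Alternative floor tax:
  Adjusted income: CHF 244,200 + CHF 37,400 + CHF 79,900 = CHF 361,500
  Less exemption CHF 42,000 → base CHF 319,500
  CHF 319,500 × 28% = CHF 89,460

Ordinary income tax:
  CHF 51,000 × 11% = CHF 5,610
  CHF 137,000 × 15% = CHF 20,550
  CHF 56,200 × 22% = CHF 12,364
  → CHF 38,524
  Less foreign tax credit CHF 24,000 → CHF 14,524

CHF 89,460 > CHF 14,524, so the alternative floor tax is the binding amount.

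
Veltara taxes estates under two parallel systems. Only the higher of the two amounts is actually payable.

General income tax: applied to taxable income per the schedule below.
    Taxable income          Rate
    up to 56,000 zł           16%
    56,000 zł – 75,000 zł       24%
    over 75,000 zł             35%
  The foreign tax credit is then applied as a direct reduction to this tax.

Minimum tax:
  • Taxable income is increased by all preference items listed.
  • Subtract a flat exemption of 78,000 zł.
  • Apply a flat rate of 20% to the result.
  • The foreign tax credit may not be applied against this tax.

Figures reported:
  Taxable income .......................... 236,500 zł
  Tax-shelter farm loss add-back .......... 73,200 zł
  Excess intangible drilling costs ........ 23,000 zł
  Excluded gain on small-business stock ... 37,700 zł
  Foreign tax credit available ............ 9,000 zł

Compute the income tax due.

61,045 zł

Minimum tax:
  Adjusted income: 236,500 zł + 73,200 zł + 23,000 zł + 37,700 zł = 370,400 zł
  Less exemption 78,000 zł → base 292,400 zł
  292,400 zł × 20% = 58,480 zł

General income tax:
  56,000 zł × 16% = 8,960 zł
  19,000 zł × 24% = 4,560 zł
  161,500 zł × 35% = 56,525 zł
  → 70,045 zł
  Less foreign tax credit 9,000 zł → 61,045 zł

61,045 zł > 58,480 zł, so the general income tax governs.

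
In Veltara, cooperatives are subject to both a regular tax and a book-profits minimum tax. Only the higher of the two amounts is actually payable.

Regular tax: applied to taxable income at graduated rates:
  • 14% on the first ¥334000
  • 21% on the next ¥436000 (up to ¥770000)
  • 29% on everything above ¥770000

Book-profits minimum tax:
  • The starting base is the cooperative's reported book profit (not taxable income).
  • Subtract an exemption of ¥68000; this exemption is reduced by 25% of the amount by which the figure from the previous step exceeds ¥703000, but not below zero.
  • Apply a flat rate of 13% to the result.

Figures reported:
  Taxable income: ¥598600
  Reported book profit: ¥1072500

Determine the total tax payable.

Regular tax:
  ¥334000 × 14% = ¥46760
  ¥264600 × 21% = ¥55566
  → ¥102326

Book-profits minimum tax:
  Base (reported book profit): ¥1072500
  Exemption: 25% × (¥1072500 − ¥703000) = ¥92375 ≥ ¥68000, so the exemption is fully phased out
  Base: ¥1072500 − ¥0 = ¥1072500
  ¥1072500 × 13% = ¥139425

¥139425 > ¥102326, so the book-profits minimum tax is the binding amount.

¥139425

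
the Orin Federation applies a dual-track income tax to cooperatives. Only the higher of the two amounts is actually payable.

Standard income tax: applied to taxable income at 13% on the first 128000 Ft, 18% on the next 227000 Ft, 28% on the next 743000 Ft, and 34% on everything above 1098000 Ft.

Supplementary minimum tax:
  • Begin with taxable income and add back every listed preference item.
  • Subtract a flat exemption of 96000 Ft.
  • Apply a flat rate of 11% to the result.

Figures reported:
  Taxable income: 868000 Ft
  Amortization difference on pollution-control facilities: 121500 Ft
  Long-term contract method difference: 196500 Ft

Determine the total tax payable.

Standard income tax:
  128000 Ft × 13% = 16640 Ft
  227000 Ft × 18% = 40860 Ft
  513000 Ft × 28% = 143640 Ft
  → 201140 Ft

Supplementary minimum tax:
  Adjusted income: 868000 Ft + 121500 Ft + 196500 Ft = 1186000 Ft
  Less exemption 96000 Ft → base 1090000 Ft
  1090000 Ft × 11% = 119900 Ft

201140 Ft > 119900 Ft, so the standard income tax governs.

201140 Ft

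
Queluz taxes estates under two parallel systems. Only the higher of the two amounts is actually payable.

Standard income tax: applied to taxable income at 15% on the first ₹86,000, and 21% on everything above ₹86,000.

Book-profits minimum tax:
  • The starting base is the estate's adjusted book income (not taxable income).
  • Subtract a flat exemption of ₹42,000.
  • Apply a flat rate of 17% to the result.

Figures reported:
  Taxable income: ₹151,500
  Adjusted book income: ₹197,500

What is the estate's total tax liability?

Book-profits minimum tax:
  Base (adjusted book income): ₹197,500
  Less exemption ₹42,000 → base ₹155,500
  ₹155,500 × 17% = ₹26,435

Standard income tax:
  ₹86,000 × 15% = ₹12,900
  ₹65,500 × 21% = ₹13,755
  → ₹26,655

₹26,655 > ₹26,435, so the standard income tax governs.

₹26,655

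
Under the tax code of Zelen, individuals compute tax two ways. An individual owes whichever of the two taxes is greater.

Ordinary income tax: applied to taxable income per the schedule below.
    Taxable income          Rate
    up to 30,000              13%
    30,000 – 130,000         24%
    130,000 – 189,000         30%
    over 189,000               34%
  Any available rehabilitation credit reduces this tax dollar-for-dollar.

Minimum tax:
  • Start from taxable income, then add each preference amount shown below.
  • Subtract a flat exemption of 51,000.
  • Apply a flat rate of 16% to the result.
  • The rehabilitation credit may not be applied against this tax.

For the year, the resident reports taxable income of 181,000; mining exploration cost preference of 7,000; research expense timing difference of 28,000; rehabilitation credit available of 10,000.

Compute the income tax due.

Minimum tax:
  Adjusted income: 181,000 + 7,000 + 28,000 = 216,000
  Less exemption 51,000 → base 165,000
  165,000 × 16% = 26,400

Ordinary income tax:
  30,000 × 13% = 3,900
  100,000 × 24% = 24,000
  51,000 × 30% = 15,300
  → 43,200
  Less rehabilitation credit 10,000 → 33,200

33,200 > 26,400, so the ordinary income tax governs.

33,200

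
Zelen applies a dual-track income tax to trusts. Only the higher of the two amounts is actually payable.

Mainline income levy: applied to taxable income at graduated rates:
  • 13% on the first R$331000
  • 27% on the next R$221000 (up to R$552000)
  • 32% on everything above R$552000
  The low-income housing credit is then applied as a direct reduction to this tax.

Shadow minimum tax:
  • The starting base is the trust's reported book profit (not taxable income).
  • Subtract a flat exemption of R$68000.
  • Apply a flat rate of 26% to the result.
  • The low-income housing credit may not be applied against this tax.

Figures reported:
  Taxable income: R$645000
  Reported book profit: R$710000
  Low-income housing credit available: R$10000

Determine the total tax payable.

Shadow minimum tax:
  Base (reported book profit): R$710000
  Less exemption R$68000 → base R$642000
  R$642000 × 26% = R$166920

Mainline income levy:
  R$331000 × 13% = R$43030
  R$221000 × 27% = R$59670
  R$93000 × 32% = R$29760
  → R$132460
  Less low-income housing credit R$10000 → R$122460

R$166920 > R$122460, so the shadow minimum tax is the binding amount.

R$166920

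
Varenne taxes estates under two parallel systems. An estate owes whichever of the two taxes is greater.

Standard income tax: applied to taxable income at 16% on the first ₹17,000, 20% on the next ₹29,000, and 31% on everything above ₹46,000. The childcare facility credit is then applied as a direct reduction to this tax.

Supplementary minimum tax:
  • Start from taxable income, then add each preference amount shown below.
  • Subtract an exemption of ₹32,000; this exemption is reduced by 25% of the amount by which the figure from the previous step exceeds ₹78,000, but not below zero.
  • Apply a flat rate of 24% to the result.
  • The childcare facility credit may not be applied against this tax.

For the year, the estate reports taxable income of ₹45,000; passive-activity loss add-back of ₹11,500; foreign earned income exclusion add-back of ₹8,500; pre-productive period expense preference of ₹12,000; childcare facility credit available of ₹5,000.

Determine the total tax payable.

Supplementary minimum tax:
  Adjusted income: ₹45,000 + ₹11,500 + ₹8,500 + ₹12,000 = ₹77,000
  Exemption: ₹77,000 ≤ ₹78,000, so full ₹32,000 applies
  Base: ₹77,000 − ₹32,000 = ₹45,000
  ₹45,000 × 24% = ₹10,800

Standard income tax:
  ₹17,000 × 16% = ₹2,720
  ₹28,000 × 20% = ₹5,600
  → ₹8,320
  Less childcare facility credit ₹5,000 → ₹3,320

₹10,800 > ₹3,320, so the supplementary minimum tax is the binding amount.

₹10,800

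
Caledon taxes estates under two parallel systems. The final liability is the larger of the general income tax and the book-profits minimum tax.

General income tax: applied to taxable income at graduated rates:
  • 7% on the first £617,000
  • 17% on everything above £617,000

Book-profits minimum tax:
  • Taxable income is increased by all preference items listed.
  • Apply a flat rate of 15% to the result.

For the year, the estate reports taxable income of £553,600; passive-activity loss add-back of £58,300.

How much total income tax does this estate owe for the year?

General income tax:
  £553,600 × 7% = £38,752

Book-profits minimum tax:
  Adjusted income: £553,600 + £58,300 = £611,900
  £611,900 × 15% = £91,785

£91,785 > £38,752, so the book-profits minimum tax is the binding amount.

£91,785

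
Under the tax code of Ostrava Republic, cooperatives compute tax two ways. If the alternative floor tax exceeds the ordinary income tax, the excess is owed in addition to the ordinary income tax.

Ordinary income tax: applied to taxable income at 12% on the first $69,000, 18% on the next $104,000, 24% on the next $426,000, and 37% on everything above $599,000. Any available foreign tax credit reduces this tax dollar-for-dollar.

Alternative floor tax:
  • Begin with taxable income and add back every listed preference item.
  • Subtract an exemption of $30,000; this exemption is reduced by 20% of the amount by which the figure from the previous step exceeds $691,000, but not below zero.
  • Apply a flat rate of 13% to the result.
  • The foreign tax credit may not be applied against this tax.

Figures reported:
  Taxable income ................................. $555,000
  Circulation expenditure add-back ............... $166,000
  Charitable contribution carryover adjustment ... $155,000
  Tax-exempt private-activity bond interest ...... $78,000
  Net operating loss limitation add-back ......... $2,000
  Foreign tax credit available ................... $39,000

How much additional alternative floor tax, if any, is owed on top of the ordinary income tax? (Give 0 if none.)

Alternative floor tax:
  Adjusted income: $555,000 + $166,000 + $155,000 + $78,000 + $2,000 = $956,000
  Exemption: 20% × ($956,000 − $691,000) = $53,000 ≥ $30,000, so the exemption is fully phased out
  Base: $956,000 − $0 = $956,000
  $956,000 × 13% = $124,280

Ordinary income tax:
  $69,000 × 12% = $8,280
  $104,000 × 18% = $18,720
  $382,000 × 24% = $91,680
  → $118,680
  Less foreign tax credit $39,000 → $79,680

Excess of alternative floor tax over ordinary income tax: $124,280 − $79,680 = $44,600.

$44,600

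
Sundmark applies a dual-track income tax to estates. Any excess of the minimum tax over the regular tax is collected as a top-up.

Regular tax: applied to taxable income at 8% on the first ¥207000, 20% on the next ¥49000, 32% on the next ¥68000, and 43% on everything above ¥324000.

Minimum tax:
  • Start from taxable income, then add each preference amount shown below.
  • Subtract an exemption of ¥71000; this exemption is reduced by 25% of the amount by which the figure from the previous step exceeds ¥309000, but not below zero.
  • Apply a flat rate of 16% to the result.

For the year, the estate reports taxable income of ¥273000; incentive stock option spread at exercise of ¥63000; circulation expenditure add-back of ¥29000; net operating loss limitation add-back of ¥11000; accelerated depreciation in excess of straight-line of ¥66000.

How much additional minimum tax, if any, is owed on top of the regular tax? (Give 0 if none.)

¥32880

Regular tax:
  ¥207000 × 8% = ¥16560
  ¥49000 × 20% = ¥9800
  ¥17000 × 32% = ¥5440
  → ¥31800

Minimum tax:
  Adjusted income: ¥273000 + ¥63000 + ¥29000 + ¥11000 + ¥66000 = ¥442000
  Exemption: ¥71000 − 25% × (¥442000 − ¥309000) = ¥71000 − ¥33250 = ¥37750
  Base: ¥442000 − ¥37750 = ¥404250
  ¥404250 × 16% = ¥64680

Excess of minimum tax over regular tax: ¥64680 − ¥31800 = ¥32880.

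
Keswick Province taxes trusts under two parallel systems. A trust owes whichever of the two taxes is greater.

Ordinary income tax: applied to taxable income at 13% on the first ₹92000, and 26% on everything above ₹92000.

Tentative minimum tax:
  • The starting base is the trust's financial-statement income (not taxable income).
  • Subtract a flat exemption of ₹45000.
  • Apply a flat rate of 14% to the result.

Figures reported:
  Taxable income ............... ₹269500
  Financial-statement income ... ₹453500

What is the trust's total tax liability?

₹58110

Tentative minimum tax:
  Base (financial-statement income): ₹453500
  Less exemption ₹45000 → base ₹408500
  ₹408500 × 14% = ₹57190

Ordinary income tax:
  ₹92000 × 13% = ₹11960
  ₹177500 × 26% = ₹46150
  → ₹58110

₹58110 > ₹57190, so the ordinary income tax governs.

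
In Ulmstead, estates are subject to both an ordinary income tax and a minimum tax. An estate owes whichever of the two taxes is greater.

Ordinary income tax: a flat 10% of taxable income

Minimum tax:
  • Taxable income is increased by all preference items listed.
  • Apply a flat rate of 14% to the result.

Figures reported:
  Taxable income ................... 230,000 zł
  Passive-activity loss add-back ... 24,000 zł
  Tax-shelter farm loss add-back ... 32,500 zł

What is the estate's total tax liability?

Ordinary income tax:
  230,000 zł × 10% = 23,000 zł

Minimum tax:
  Adjusted income: 230,000 zł + 24,000 zł + 32,500 zł = 286,500 zł
  286,500 zł × 14% = 40,110 zł

40,110 zł > 23,000 zł, so the minimum tax is the binding amount.

40,110 zł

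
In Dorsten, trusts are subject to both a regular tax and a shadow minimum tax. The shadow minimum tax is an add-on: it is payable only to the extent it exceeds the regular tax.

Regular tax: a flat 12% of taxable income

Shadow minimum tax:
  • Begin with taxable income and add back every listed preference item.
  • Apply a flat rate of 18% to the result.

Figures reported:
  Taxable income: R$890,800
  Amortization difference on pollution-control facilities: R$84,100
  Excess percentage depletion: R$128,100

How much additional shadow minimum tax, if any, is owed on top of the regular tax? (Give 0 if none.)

R$91,644

Regular tax:
  R$890,800 × 12% = R$106,896

Shadow minimum tax:
  Adjusted income: R$890,800 + R$84,100 + R$128,100 = R$1,103,000
  R$1,103,000 × 18% = R$198,540

Excess of shadow minimum tax over regular tax: R$198,540 − R$106,896 = R$91,644.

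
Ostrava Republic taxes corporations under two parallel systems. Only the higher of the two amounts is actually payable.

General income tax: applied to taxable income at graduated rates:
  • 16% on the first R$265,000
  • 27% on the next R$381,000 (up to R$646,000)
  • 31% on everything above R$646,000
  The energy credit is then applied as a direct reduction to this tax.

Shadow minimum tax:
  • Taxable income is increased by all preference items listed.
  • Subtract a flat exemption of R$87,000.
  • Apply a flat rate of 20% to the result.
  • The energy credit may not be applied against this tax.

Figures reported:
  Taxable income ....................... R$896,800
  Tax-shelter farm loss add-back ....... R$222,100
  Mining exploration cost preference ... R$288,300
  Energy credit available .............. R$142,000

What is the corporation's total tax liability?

R$264,040

Shadow minimum tax:
  Adjusted income: R$896,800 + R$222,100 + R$288,300 = R$1,407,200
  Less exemption R$87,000 → base R$1,320,200
  R$1,320,200 × 20% = R$264,040

General income tax:
  R$265,000 × 16% = R$42,400
  R$381,000 × 27% = R$102,870
  R$250,800 × 31% = R$77,748
  → R$223,018
  Less energy credit R$142,000 → R$81,018

R$264,040 > R$81,018, so the shadow minimum tax is the binding amount.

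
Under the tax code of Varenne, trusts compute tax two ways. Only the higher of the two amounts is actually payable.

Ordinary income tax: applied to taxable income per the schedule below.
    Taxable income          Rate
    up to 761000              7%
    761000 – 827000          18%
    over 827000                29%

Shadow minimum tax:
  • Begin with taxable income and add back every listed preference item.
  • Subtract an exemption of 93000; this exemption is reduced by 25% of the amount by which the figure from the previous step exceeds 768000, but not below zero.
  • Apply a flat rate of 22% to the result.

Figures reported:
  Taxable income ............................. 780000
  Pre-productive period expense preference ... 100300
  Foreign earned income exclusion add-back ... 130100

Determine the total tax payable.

Ordinary income tax:
  761000 × 7% = 53270
  19000 × 18% = 3420
  → 56690

Shadow minimum tax:
  Adjusted income: 780000 + 100300 + 130100 = 1010400
  Exemption: 93000 − 25% × (1010400 − 768000) = 93000 − 60600 = 32400
  Base: 1010400 − 32400 = 978000
  978000 × 22% = 215160

215160 > 56690, so the shadow minimum tax is the binding amount.

215160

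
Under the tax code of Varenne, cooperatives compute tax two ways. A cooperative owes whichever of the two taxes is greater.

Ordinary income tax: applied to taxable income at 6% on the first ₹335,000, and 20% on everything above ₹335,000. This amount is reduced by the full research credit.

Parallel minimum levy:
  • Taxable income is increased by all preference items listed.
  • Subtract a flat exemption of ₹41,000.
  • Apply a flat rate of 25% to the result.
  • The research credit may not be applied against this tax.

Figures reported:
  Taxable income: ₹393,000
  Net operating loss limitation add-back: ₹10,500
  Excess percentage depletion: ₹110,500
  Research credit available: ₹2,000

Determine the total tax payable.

Ordinary income tax:
  ₹335,000 × 6% = ₹20,100
  ₹58,000 × 20% = ₹11,600
  → ₹31,700
  Less research credit ₹2,000 → ₹29,700

Parallel minimum levy:
  Adjusted income: ₹393,000 + ₹10,500 + ₹110,500 = ₹514,000
  Less exemption ₹41,000 → base ₹473,000
  ₹473,000 × 25% = ₹118,250

₹118,250 > ₹29,700, so the parallel minimum levy is the binding amount.

₹118,250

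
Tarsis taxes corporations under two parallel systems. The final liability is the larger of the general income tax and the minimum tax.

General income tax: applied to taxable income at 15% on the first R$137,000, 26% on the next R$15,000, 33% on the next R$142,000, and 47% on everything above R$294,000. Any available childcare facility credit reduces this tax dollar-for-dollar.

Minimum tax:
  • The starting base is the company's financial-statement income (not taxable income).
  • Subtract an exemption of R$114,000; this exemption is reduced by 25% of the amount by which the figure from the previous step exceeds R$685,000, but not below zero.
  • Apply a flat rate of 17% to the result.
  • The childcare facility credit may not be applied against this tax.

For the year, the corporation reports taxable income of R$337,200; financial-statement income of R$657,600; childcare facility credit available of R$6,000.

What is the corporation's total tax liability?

R$92,412

Minimum tax:
  Base (financial-statement income): R$657,600
  Exemption: R$657,600 ≤ R$685,000, so full R$114,000 applies
  Base: R$657,600 − R$114,000 = R$543,600
  R$543,600 × 17% = R$92,412

General income tax:
  R$137,000 × 15% = R$20,550
  R$15,000 × 26% = R$3,900
  R$142,000 × 33% = R$46,860
  R$43,200 × 47% = R$20,304
  → R$91,614
  Less childcare facility credit R$6,000 → R$85,614

R$92,412 > R$85,614, so the minimum tax is the binding amount.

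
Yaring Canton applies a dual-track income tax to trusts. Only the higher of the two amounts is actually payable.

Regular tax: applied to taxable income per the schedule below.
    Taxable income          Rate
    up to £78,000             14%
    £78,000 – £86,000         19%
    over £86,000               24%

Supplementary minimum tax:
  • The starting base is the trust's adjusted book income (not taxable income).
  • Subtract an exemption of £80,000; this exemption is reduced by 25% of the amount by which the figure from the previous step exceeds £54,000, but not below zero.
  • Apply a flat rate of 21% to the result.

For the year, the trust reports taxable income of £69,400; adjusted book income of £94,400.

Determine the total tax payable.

Supplementary minimum tax:
  Base (adjusted book income): £94,400
  Exemption: £80,000 − 25% × (£94,400 − £54,000) = £80,000 − £10,100 = £69,900
  Base: £94,400 − £69,900 = £24,500
  £24,500 × 21% = £5,145

Regular tax:
  £69,400 × 14% = £9,716

£9,716 > £5,145, so the regular tax governs.

£9,716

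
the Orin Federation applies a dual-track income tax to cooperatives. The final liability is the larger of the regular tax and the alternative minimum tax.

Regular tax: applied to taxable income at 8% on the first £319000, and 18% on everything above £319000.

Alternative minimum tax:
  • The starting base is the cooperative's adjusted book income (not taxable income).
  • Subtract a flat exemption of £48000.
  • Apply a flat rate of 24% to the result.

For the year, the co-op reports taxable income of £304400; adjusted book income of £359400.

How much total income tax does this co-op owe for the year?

Regular tax:
  £304400 × 8% = £24352

Alternative minimum tax:
  Base (adjusted book income): £359400
  Less exemption £48000 → base £311400
  £311400 × 24% = £74736

£74736 > £24352, so the alternative minimum tax is the binding amount.

£74736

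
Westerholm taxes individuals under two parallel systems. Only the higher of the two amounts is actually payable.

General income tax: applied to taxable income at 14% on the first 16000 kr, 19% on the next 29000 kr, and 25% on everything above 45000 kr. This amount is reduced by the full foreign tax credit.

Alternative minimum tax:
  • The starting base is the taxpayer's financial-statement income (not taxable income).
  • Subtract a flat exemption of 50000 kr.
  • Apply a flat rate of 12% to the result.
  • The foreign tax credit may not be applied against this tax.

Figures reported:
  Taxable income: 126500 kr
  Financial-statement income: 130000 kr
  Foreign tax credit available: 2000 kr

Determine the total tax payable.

Alternative minimum tax:
  Base (financial-statement income): 130000 kr
  Less exemption 50000 kr → base 80000 kr
  80000 kr × 12% = 9600 kr

General income tax:
  16000 kr × 14% = 2240 kr
  29000 kr × 19% = 5510 kr
  81500 kr × 25% = 20375 kr
  → 28125 kr
  Less foreign tax credit 2000 kr → 26125 kr

26125 kr > 9600 kr, so the general income tax governs.

26125 kr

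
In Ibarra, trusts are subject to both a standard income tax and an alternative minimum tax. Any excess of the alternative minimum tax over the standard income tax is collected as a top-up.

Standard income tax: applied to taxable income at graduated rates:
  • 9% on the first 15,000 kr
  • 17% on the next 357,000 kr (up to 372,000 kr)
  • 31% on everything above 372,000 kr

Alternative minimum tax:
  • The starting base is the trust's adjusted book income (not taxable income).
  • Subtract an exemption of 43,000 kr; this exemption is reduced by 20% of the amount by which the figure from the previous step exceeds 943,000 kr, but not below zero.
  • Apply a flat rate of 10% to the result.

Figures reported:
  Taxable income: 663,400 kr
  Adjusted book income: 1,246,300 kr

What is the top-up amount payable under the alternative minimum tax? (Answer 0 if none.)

0 kr

Standard income tax:
  15,000 kr × 9% = 1,350 kr
  357,000 kr × 17% = 60,690 kr
  291,400 kr × 31% = 90,334 kr
  → 152,374 kr

Alternative minimum tax:
  Base (adjusted book income): 1,246,300 kr
  Exemption: 20% × (1,246,300 kr − 943,000 kr) = 60,660 kr ≥ 43,000 kr, so the exemption is fully phased out
  Base: 1,246,300 kr − 0 kr = 1,246,300 kr
  1,246,300 kr × 10% = 124,630 kr

124,630 kr ≤ 152,374 kr, so no add-on is due.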